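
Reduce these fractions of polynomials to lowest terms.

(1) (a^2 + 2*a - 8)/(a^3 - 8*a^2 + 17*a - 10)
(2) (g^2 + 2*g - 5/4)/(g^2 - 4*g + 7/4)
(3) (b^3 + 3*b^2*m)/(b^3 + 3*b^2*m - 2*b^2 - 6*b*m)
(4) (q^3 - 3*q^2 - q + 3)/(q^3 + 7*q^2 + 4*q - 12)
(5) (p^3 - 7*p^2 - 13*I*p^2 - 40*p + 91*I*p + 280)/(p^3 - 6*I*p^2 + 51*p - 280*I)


(1) = (a + 4)/(a^2 - 6*a + 5)
(2) = (2*g + 5)/(2*g - 7)
(3) = b/(b - 2)
(4) = (q^2 - 2*q - 3)/(q^2 + 8*q + 12)
(5) = (p - 7)/(p + 7*I)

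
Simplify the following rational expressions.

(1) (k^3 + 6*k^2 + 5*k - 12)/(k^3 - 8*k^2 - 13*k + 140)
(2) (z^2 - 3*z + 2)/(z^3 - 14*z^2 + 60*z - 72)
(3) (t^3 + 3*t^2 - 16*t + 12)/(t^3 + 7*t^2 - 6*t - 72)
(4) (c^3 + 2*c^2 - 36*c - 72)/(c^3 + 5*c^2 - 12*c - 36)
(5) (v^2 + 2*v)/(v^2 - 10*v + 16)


(1) = (k^2 + 2*k - 3)/(k^2 - 12*k + 35)
(2) = (z - 1)/(z^2 - 12*z + 36)
(3) = (t^2 - 3*t + 2)/(t^2 + t - 12)
(4) = (c - 6)/(c - 3)
(5) = (v^2 + 2*v)/(v^2 - 10*v + 16)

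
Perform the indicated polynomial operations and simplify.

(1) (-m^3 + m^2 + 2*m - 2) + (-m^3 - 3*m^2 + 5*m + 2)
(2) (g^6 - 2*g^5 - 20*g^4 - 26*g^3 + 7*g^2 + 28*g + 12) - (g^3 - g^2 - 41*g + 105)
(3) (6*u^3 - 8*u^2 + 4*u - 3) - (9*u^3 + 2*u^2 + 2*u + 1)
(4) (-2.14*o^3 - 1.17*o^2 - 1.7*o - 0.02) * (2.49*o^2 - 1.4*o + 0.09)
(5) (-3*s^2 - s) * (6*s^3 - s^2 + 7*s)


(1) = -2*m^3 - 2*m^2 + 7*m
(2) = g^6 - 2*g^5 - 20*g^4 - 27*g^3 + 8*g^2 + 69*g - 93
(3) = -3*u^3 - 10*u^2 + 2*u - 4
(4) = -5.3286*o^5 + 0.0827*o^4 - 2.7876*o^3 + 2.2249*o^2 - 0.125*o - 0.0018
(5) = -18*s^5 - 3*s^4 - 20*s^3 - 7*s^2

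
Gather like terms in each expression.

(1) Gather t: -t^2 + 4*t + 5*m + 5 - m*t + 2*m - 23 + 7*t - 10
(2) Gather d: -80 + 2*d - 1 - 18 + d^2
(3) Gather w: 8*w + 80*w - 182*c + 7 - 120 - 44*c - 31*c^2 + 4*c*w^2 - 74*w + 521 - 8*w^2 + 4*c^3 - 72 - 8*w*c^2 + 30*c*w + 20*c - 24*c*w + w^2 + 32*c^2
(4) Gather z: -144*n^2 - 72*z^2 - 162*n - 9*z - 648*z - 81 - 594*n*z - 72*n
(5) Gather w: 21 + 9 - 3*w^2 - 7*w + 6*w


(1) = 7*m - t^2 + t*(11 - m) - 28
(2) = d^2 + 2*d - 99
(3) = 4*c^3 + c^2 - 206*c + w^2*(4*c - 7) + w*(-8*c^2 + 6*c + 14) + 336
(4) = -144*n^2 - 234*n - 72*z^2 + z*(-594*n - 657) - 81
(5) = -3*w^2 - w + 30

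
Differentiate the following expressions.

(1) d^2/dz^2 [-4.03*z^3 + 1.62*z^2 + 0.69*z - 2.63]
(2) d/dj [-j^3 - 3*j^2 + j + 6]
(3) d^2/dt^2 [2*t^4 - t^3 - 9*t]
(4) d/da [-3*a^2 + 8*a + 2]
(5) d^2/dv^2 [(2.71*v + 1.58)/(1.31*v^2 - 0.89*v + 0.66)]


(1) = 3.24 - 24.18*z
(2) = -3*j^2 - 6*j + 1
(3) = 6*t*(4*t - 1)
(4) = 8 - 6*a
(5) = ((0.6842 - 21.3006*v)*(1.31*v^2 - 0.89*v + 0.66) + (2.62*v - 0.89)*(2.71*v + 1.58)*(5.24*v - 1.78))/(1.31*v^2 - 0.89*v + 0.66)^3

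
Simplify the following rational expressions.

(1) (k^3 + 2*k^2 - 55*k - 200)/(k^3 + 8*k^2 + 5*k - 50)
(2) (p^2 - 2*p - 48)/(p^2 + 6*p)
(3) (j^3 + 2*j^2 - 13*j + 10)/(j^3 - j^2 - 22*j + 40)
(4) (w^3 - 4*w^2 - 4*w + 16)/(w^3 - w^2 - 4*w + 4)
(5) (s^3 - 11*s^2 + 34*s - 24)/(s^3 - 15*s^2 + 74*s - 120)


(1) = (k - 8)/(k - 2)
(2) = (p - 8)/p
(3) = (j - 1)/(j - 4)
(4) = (w - 4)/(w - 1)
(5) = (s - 1)/(s - 5)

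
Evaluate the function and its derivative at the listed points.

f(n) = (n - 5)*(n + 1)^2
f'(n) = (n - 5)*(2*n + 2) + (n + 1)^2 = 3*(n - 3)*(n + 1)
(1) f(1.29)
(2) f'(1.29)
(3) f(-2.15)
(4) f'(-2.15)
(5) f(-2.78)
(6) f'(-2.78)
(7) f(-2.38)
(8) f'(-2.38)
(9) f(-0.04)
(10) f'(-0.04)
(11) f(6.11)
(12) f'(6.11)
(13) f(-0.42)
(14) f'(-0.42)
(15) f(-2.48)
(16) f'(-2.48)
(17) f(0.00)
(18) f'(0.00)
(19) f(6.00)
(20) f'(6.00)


(1) = -19.46
(2) = -11.75
(3) = -9.46
(4) = 17.77
(5) = -24.65
(6) = 30.87
(7) = -14.05
(8) = 22.27
(9) = -4.64
(10) = -8.76
(11) = 56.11
(12) = 66.34
(13) = -1.82
(14) = -5.95
(15) = -16.38
(16) = 24.33
(17) = -5.00
(18) = -9.00
(19) = 49.00
(20) = 63.00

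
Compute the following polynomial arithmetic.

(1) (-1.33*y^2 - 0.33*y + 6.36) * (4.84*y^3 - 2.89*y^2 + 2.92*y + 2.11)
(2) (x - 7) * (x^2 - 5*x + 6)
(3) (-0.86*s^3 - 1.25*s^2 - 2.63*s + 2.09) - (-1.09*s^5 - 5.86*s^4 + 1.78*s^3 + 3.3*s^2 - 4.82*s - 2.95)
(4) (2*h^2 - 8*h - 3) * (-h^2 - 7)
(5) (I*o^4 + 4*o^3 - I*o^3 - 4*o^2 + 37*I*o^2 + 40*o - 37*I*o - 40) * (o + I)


(1) = -6.4372*y^5 + 2.2465*y^4 + 27.8525*y^3 - 22.1503*y^2 + 17.8749*y + 13.4196
(2) = x^3 - 12*x^2 + 41*x - 42
(3) = 1.09*s^5 + 5.86*s^4 - 2.64*s^3 - 4.55*s^2 + 2.19*s + 5.04
(4) = -2*h^4 + 8*h^3 - 11*h^2 + 56*h + 21
(5) = I*o^5 + 3*o^4 - I*o^4 - 3*o^3 + 41*I*o^3 + 3*o^2 - 41*I*o^2 - 3*o + 40*I*o - 40*I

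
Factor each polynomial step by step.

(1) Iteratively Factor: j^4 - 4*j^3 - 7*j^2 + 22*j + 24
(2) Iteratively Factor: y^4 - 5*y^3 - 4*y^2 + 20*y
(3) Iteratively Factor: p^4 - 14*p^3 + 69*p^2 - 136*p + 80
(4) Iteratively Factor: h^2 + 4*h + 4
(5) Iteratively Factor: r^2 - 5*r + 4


(1) = (j + 2)*(j^3 - 6*j^2 + 5*j + 12) = (j - 3)*(j + 2)*(j^2 - 3*j - 4) = (j - 4)*(j - 3)*(j + 2)*(j + 1)
(2) = (y - 2)*(y^3 - 3*y^2 - 10*y) = (y - 2)*(y + 2)*(y^2 - 5*y) = y*(y - 2)*(y + 2)*(y - 5)
(3) = (p - 4)*(p^3 - 10*p^2 + 29*p - 20) = (p - 4)*(p - 1)*(p^2 - 9*p + 20) = (p - 5)*(p - 4)*(p - 1)*(p - 4)
(4) = (h + 2)*(h + 2)
(5) = (r - 4)*(r - 1)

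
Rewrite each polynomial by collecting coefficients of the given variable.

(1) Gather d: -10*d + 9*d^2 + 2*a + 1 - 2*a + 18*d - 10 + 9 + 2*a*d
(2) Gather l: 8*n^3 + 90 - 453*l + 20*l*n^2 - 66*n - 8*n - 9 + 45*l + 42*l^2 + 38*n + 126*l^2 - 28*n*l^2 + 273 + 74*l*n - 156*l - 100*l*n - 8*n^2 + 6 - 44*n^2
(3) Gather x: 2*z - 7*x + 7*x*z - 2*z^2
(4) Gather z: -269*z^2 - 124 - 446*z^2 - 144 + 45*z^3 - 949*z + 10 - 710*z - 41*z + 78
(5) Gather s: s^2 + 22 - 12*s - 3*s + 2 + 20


(1) = 9*d^2 + d*(2*a + 8)
(2) = l^2*(168 - 28*n) + l*(20*n^2 - 26*n - 564) + 8*n^3 - 52*n^2 - 36*n + 360
(3) = x*(7*z - 7) - 2*z^2 + 2*z
(4) = 45*z^3 - 715*z^2 - 1700*z - 180
(5) = s^2 - 15*s + 44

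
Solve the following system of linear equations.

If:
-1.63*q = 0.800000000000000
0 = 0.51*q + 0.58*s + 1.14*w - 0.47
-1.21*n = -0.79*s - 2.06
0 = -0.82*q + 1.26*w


Then:
n = 2.92
q = -0.49
s = 1.87
w = -0.32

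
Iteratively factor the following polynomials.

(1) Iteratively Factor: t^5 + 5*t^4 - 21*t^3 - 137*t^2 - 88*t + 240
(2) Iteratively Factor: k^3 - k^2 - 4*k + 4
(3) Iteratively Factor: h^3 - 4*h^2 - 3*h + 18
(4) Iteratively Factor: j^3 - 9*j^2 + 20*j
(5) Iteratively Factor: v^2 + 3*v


(1) = (t + 4)*(t^4 + t^3 - 25*t^2 - 37*t + 60) = (t - 1)*(t + 4)*(t^3 + 2*t^2 - 23*t - 60) = (t - 5)*(t - 1)*(t + 4)*(t^2 + 7*t + 12) = (t - 5)*(t - 1)*(t + 3)*(t + 4)*(t + 4)
(2) = (k - 2)*(k^2 + k - 2) = (k - 2)*(k - 1)*(k + 2)
(3) = (h - 3)*(h^2 - h - 6) = (h - 3)*(h + 2)*(h - 3)
(4) = (j)*(j^2 - 9*j + 20) = j*(j - 4)*(j - 5)
(5) = (v + 3)*(v)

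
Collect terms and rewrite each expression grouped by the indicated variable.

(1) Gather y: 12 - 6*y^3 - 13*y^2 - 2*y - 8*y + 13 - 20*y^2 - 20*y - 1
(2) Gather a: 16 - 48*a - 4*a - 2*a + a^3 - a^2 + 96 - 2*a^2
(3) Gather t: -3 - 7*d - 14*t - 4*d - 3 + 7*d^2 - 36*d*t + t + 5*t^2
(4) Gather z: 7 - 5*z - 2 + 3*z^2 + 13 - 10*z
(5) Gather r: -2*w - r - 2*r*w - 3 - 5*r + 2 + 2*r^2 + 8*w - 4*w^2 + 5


(1) = -6*y^3 - 33*y^2 - 30*y + 24
(2) = a^3 - 3*a^2 - 54*a + 112
(3) = 7*d^2 - 11*d + 5*t^2 + t*(-36*d - 13) - 6
(4) = 3*z^2 - 15*z + 18
(5) = 2*r^2 + r*(-2*w - 6) - 4*w^2 + 6*w + 4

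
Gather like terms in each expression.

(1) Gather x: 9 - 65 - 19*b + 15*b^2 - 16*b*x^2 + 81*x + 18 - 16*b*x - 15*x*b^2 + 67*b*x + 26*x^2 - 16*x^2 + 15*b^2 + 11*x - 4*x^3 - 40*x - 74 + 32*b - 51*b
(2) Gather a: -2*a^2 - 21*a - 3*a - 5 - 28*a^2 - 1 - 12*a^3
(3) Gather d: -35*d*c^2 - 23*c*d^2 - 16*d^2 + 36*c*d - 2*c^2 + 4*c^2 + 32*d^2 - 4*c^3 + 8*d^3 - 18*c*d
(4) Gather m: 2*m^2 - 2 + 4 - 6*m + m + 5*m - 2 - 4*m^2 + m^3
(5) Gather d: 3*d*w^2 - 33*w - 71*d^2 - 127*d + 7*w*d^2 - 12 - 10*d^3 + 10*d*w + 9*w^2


(1) = 30*b^2 - 38*b - 4*x^3 + x^2*(10 - 16*b) + x*(-15*b^2 + 51*b + 52) - 112
(2) = -12*a^3 - 30*a^2 - 24*a - 6
(3) = -4*c^3 + 2*c^2 + 8*d^3 + d^2*(16 - 23*c) + d*(-35*c^2 + 18*c)
(4) = m^3 - 2*m^2
(5) = -10*d^3 + d^2*(7*w - 71) + d*(3*w^2 + 10*w - 127) + 9*w^2 - 33*w - 12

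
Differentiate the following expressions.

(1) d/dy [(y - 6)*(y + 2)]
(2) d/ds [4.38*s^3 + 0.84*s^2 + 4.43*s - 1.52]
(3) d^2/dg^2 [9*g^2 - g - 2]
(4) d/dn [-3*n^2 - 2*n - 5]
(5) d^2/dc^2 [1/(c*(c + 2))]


(1) = 2*y - 4
(2) = 13.14*s^2 + 1.68*s + 4.43
(3) = 18
(4) = -6*n - 2
(5) = 2*(c^2 + c*(c + 2) + (c + 2)^2)/(c^3*(c + 2)^3)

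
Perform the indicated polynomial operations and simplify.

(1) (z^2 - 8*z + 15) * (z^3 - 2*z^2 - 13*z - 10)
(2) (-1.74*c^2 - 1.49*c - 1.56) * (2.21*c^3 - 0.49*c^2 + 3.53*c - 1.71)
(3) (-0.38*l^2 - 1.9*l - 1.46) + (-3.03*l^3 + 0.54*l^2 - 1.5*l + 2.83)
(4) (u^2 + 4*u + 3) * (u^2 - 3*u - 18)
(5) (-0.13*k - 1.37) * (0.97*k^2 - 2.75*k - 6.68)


(1) = z^5 - 10*z^4 + 18*z^3 + 64*z^2 - 115*z - 150
(2) = -3.8454*c^5 - 2.4403*c^4 - 8.8597*c^3 - 1.5199*c^2 - 2.9589*c + 2.6676
(3) = -3.03*l^3 + 0.16*l^2 - 3.4*l + 1.37
(4) = u^4 + u^3 - 27*u^2 - 81*u - 54
(5) = -0.1261*k^3 - 0.9714*k^2 + 4.6359*k + 9.1516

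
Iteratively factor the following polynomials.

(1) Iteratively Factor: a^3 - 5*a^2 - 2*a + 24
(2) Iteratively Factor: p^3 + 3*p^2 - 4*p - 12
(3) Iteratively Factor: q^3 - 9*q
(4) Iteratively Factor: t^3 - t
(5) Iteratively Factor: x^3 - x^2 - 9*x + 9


(1) = (a + 2)*(a^2 - 7*a + 12) = (a - 4)*(a + 2)*(a - 3)
(2) = (p + 2)*(p^2 + p - 6) = (p + 2)*(p + 3)*(p - 2)
(3) = (q - 3)*(q^2 + 3*q) = (q - 3)*(q + 3)*(q)
(4) = (t - 1)*(t^2 + t) = t*(t - 1)*(t + 1)
(5) = (x + 3)*(x^2 - 4*x + 3) = (x - 1)*(x + 3)*(x - 3)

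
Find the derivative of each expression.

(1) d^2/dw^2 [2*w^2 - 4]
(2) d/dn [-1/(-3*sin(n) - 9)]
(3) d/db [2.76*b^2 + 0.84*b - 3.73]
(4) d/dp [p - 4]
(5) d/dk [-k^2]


(1) = 4
(2) = -cos(n)/(3*(sin(n) + 3)^2)
(3) = 5.52*b + 0.84
(4) = 1
(5) = -2*k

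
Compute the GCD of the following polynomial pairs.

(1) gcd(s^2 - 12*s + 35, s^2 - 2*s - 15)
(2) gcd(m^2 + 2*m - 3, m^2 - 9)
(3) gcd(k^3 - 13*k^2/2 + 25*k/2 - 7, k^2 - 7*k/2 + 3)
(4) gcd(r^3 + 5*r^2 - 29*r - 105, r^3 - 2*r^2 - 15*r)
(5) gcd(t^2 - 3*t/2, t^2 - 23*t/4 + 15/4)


(1) = gcd((s - 7)*(s - 5), (s - 5)*(s + 3)) = s - 5
(2) = m + 3
(3) = k - 2
(4) = gcd((r - 5)*(r + 3)*(r + 7), r*(r - 5)*(r + 3)) = r^2 - 2*r - 15
(5) = 1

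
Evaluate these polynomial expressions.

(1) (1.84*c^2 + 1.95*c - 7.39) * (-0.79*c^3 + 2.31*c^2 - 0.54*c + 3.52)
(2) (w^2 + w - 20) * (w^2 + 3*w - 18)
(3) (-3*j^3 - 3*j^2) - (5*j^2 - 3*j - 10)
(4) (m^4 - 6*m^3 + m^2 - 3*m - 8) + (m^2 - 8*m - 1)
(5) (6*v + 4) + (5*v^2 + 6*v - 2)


(1) = -1.4536*c^5 + 2.7099*c^4 + 9.349*c^3 - 11.6471*c^2 + 10.8546*c - 26.0128
(2) = w^4 + 4*w^3 - 35*w^2 - 78*w + 360
(3) = -3*j^3 - 8*j^2 + 3*j + 10
(4) = m^4 - 6*m^3 + 2*m^2 - 11*m - 9
(5) = 5*v^2 + 12*v + 2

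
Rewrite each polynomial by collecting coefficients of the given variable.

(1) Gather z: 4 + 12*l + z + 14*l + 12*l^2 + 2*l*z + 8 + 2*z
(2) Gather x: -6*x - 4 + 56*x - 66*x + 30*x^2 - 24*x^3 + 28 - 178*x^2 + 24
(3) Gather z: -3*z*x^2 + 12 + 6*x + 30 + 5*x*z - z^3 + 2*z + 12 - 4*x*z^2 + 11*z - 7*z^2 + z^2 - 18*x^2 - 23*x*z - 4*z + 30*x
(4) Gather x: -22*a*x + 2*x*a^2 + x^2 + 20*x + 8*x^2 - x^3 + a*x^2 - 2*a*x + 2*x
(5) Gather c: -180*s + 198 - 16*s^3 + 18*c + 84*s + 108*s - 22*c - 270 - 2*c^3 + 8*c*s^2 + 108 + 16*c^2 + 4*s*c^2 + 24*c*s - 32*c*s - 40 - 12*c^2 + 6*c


(1) = 12*l^2 + 26*l + z*(2*l + 3) + 12
(2) = -24*x^3 - 148*x^2 - 16*x + 48
(3) = -18*x^2 + 36*x - z^3 + z^2*(-4*x - 6) + z*(-3*x^2 - 18*x + 9) + 54
(4) = -x^3 + x^2*(a + 9) + x*(2*a^2 - 24*a + 22)
(5) = -2*c^3 + c^2*(4*s + 4) + c*(8*s^2 - 8*s + 2) - 16*s^3 + 12*s - 4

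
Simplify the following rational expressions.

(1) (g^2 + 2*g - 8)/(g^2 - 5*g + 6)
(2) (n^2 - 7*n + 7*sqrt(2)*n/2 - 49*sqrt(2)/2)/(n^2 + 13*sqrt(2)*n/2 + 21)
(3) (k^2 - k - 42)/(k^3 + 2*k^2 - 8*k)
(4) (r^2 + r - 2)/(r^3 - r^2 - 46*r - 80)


(1) = (g + 4)/(g - 3)
(2) = (4*n - 28)/(4*n + 12*sqrt(2))
(3) = (k^2 - k - 42)/(k^3 + 2*k^2 - 8*k)
(4) = (r - 1)/(r^2 - 3*r - 40)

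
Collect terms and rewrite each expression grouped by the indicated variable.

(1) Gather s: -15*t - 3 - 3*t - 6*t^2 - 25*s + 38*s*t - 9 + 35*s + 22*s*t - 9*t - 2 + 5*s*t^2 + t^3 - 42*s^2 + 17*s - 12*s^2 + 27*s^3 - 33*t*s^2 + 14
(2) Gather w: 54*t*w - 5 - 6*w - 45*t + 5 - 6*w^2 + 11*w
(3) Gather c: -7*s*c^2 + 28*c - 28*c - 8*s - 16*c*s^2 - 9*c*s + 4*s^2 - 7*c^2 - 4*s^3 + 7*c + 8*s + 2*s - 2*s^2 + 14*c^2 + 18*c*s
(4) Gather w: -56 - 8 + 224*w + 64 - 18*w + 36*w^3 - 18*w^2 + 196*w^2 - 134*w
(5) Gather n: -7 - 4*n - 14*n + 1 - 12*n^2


(1) = 27*s^3 + s^2*(-33*t - 54) + s*(5*t^2 + 60*t + 27) + t^3 - 6*t^2 - 27*t
(2) = -45*t - 6*w^2 + w*(54*t + 5)
(3) = c^2*(7 - 7*s) + c*(-16*s^2 + 9*s + 7) - 4*s^3 + 2*s^2 + 2*s
(4) = 36*w^3 + 178*w^2 + 72*w
(5) = -12*n^2 - 18*n - 6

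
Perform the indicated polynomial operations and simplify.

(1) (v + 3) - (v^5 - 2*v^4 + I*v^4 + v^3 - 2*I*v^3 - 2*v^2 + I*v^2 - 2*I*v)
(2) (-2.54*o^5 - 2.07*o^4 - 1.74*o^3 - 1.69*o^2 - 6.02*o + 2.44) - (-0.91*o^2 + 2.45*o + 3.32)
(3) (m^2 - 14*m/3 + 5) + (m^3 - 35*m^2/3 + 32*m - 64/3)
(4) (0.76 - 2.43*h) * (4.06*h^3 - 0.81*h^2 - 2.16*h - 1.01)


(1) = -v^5 + 2*v^4 - I*v^4 - v^3 + 2*I*v^3 + 2*v^2 - I*v^2 + v + 2*I*v + 3
(2) = -2.54*o^5 - 2.07*o^4 - 1.74*o^3 - 0.78*o^2 - 8.47*o - 0.88
(3) = m^3 - 32*m^2/3 + 82*m/3 - 49/3
(4) = -9.8658*h^4 + 5.0539*h^3 + 4.6332*h^2 + 0.8127*h - 0.7676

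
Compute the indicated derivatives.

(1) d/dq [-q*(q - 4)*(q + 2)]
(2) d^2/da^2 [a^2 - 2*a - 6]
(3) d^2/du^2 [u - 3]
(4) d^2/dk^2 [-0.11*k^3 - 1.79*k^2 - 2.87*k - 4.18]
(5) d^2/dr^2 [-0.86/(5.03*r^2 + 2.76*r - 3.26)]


(1) = -3*q^2 + 4*q + 8
(2) = 2
(3) = 0
(4) = -0.66*k - 3.58
(5) = (43.517548*r^2 + 23.878416*r - 0.86*(10.06*r + 2.76)*(20.12*r + 5.52) - 28.204216)/(5.03*r^2 + 2.76*r - 3.26)^3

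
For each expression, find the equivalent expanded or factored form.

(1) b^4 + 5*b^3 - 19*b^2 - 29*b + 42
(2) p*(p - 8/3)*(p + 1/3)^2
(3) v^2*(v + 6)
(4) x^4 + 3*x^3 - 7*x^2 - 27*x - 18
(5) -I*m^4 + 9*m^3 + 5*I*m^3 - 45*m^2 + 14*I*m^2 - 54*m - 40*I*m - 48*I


(1) = (b - 3)*(b - 1)*(b + 2)*(b + 7)
(2) = p^4 - 2*p^3 - 5*p^2/3 - 8*p/27
(3) = v^3 + 6*v^2
(4) = (x - 3)*(x + 1)*(x + 2)*(x + 3)
(5) = (m - 6)*(m + I)*(m + 8*I)*(-I*m - I)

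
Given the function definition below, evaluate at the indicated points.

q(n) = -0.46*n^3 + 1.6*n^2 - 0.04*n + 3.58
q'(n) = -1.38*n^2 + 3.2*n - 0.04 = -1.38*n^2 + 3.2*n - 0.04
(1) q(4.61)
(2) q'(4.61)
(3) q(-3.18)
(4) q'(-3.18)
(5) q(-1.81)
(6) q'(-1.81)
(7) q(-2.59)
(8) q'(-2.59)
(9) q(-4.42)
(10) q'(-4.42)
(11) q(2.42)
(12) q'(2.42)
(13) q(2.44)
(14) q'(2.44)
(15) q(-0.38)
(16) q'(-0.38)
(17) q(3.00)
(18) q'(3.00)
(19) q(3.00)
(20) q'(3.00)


(1) = -7.67
(2) = -14.62
(3) = 34.68
(4) = -24.17
(5) = 11.62
(6) = -10.35
(7) = 22.41
(8) = -17.59
(9) = 74.74
(10) = -41.14
(11) = 6.33
(12) = -0.38
(13) = 6.33
(14) = -0.45
(15) = 3.85
(16) = -1.46
(17) = 5.44
(18) = -2.86
(19) = 5.44
(20) = -2.86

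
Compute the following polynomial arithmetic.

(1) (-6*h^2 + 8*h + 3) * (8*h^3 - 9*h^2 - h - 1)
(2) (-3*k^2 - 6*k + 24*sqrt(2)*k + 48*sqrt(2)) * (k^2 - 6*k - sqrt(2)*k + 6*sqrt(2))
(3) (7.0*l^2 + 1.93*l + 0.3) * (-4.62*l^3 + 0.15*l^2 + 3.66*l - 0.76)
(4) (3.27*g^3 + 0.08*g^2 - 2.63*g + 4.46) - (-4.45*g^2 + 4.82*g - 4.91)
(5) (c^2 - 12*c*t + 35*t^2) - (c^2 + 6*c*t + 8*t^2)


(1) = -48*h^5 + 118*h^4 - 42*h^3 - 29*h^2 - 11*h - 3
(2) = -3*k^4 + 12*k^3 + 27*sqrt(2)*k^3 - 108*sqrt(2)*k^2 - 12*k^2 - 324*sqrt(2)*k + 192*k + 576
(3) = -32.34*l^5 - 7.8666*l^4 + 24.5235*l^3 + 1.7888*l^2 - 0.3688*l - 0.228
(4) = 3.27*g^3 + 4.53*g^2 - 7.45*g + 9.37
(5) = -18*c*t + 27*t^2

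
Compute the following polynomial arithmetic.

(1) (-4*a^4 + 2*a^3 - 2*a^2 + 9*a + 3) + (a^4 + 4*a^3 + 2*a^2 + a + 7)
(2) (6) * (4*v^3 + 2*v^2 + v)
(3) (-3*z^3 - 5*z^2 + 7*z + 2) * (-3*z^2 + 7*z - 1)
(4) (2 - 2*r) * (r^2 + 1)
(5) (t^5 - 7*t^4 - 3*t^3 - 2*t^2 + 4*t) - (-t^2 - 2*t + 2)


(1) = -3*a^4 + 6*a^3 + 10*a + 10
(2) = 24*v^3 + 12*v^2 + 6*v
(3) = 9*z^5 - 6*z^4 - 53*z^3 + 48*z^2 + 7*z - 2
(4) = -2*r^3 + 2*r^2 - 2*r + 2
(5) = t^5 - 7*t^4 - 3*t^3 - t^2 + 6*t - 2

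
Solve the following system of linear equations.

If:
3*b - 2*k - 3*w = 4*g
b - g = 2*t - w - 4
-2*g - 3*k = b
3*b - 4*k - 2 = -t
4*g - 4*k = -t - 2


Then:
b = 124/485
g = -392/485
k = 44/97
t = 1478/485
w = 100/97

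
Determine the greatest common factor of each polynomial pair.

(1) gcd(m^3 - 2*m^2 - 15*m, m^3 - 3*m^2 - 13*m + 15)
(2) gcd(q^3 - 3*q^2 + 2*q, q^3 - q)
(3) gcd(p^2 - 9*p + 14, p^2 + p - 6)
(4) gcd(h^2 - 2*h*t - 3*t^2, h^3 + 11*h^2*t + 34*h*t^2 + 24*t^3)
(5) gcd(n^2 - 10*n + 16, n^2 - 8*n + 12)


(1) = gcd(m*(m - 5)*(m + 3), (m - 5)*(m - 1)*(m + 3)) = m^2 - 2*m - 15
(2) = q^2 - q
(3) = gcd((p - 7)*(p - 2), (p - 2)*(p + 3)) = p - 2
(4) = gcd((h - 3*t)*(h + t), (h + t)*(h + 4*t)*(h + 6*t)) = h + t
(5) = n - 2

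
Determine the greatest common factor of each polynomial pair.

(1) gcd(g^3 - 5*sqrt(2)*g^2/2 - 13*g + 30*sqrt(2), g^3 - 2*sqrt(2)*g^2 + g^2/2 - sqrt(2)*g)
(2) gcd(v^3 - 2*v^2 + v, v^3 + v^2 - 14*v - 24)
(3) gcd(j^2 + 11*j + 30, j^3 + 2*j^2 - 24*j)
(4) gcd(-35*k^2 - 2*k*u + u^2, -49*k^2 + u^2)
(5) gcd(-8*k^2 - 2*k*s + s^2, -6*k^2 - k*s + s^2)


(1) = gcd((g - 3*sqrt(2))*(g - 2*sqrt(2))*(g + 5*sqrt(2)/2), g*(g + 1/2)*(g - 2*sqrt(2))) = g - 2*sqrt(2)
(2) = 1
(3) = gcd((j + 5)*(j + 6), j*(j - 4)*(j + 6)) = j + 6
(4) = -7*k + u
(5) = gcd((-4*k + s)*(2*k + s), (-3*k + s)*(2*k + s)) = 2*k + s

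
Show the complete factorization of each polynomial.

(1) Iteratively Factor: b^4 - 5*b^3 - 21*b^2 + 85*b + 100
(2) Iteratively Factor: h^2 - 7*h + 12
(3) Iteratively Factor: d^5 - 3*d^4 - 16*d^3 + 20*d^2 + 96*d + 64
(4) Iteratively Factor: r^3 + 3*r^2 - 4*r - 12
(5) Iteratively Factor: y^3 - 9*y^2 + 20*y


(1) = (b + 4)*(b^3 - 9*b^2 + 15*b + 25) = (b - 5)*(b + 4)*(b^2 - 4*b - 5) = (b - 5)*(b + 1)*(b + 4)*(b - 5)
(2) = (h - 3)*(h - 4)
(3) = (d + 2)*(d^4 - 5*d^3 - 6*d^2 + 32*d + 32) = (d + 1)*(d + 2)*(d^3 - 6*d^2 + 32) = (d - 4)*(d + 1)*(d + 2)*(d^2 - 2*d - 8) = (d - 4)*(d + 1)*(d + 2)^2*(d - 4)
(4) = (r + 2)*(r^2 + r - 6) = (r + 2)*(r + 3)*(r - 2)
(5) = (y - 5)*(y^2 - 4*y) = y*(y - 5)*(y - 4)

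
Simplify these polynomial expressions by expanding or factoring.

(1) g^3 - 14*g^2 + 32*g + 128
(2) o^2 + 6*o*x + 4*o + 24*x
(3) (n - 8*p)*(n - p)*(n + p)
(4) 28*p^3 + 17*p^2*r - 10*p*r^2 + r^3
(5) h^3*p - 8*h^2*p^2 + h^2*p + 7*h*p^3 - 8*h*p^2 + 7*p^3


(1) = (g - 8)^2*(g + 2)
(2) = (o + 4)*(o + 6*x)
(3) = n^3 - 8*n^2*p - n*p^2 + 8*p^3
(4) = (-7*p + r)*(-4*p + r)*(p + r)
(5) = (h - 7*p)*(h - p)*(h*p + p)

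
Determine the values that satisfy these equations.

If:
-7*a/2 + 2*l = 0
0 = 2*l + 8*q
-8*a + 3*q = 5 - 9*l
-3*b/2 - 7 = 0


Then:
a = 80/103
b = -14/3
l = 140/103
q = -35/103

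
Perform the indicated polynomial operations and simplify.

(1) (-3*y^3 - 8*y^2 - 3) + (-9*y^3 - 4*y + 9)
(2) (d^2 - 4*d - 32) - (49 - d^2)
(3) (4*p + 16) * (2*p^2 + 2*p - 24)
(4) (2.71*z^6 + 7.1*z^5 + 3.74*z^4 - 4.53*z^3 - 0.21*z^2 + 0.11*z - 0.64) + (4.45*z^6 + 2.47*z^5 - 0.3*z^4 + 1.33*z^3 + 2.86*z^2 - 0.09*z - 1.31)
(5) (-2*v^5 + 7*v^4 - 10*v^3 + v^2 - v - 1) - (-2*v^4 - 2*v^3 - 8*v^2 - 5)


(1) = -12*y^3 - 8*y^2 - 4*y + 6
(2) = 2*d^2 - 4*d - 81
(3) = 8*p^3 + 40*p^2 - 64*p - 384
(4) = 7.16*z^6 + 9.57*z^5 + 3.44*z^4 - 3.2*z^3 + 2.65*z^2 + 0.02*z - 1.95
(5) = -2*v^5 + 9*v^4 - 8*v^3 + 9*v^2 - v + 4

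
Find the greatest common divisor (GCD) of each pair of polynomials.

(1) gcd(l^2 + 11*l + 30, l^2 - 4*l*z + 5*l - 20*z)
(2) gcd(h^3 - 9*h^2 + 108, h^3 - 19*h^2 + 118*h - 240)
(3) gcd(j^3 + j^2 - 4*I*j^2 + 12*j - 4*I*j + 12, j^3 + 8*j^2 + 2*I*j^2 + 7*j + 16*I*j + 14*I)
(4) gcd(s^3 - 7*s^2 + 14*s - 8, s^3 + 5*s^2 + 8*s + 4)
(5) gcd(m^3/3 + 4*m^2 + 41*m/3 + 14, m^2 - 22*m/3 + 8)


(1) = gcd((l + 5)*(l + 6), (l + 5)*(l - 4*z)) = l + 5
(2) = gcd((h - 6)^2*(h + 3), (h - 8)*(h - 6)*(h - 5)) = h - 6
(3) = gcd((j + 1)*(j - 6*I)*(j + 2*I), (j + 1)*(j + 7)*(j + 2*I)) = j^2 + j*(1 + 2*I) + 2*I
(4) = gcd((s - 4)*(s - 2)*(s - 1), (s + 1)*(s + 2)^2) = 1
(5) = 1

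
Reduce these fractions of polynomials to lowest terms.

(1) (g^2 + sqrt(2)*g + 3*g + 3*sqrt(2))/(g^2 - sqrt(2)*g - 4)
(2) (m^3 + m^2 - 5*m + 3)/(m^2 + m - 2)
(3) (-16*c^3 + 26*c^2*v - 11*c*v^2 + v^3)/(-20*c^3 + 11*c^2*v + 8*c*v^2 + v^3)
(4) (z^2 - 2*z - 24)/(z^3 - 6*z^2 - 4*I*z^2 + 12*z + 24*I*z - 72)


(1) = (g + 3)/(g - 2*sqrt(2))
(2) = (m^2 + 2*m - 3)/(m + 2)
(3) = (16*c^2 - 10*c*v + v^2)/(20*c^2 + 9*c*v + v^2)
(4) = (z + 4)/(z^2 - 4*I*z + 12)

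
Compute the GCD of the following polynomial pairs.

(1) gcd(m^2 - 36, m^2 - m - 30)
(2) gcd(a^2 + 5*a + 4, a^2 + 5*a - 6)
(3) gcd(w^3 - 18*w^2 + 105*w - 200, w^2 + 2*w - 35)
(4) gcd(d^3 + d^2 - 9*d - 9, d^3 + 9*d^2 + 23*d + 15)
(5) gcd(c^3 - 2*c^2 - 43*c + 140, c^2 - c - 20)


(1) = gcd((m - 6)*(m + 6), (m - 6)*(m + 5)) = m - 6
(2) = 1
(3) = w - 5
(4) = d^2 + 4*d + 3
(5) = c - 5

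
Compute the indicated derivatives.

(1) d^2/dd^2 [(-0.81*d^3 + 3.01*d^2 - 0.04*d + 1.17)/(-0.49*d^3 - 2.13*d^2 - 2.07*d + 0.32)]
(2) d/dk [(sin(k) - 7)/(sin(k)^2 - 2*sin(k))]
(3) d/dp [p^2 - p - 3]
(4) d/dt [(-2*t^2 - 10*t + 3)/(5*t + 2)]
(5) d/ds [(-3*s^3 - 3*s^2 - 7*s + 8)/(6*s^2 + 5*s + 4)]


(1) = (-3.136196*d^6 - 4.871874*d^5 + 16.721838*d^4 + 8.724704*d^3 - 54.42312*d^2 - 31.39137*d - 12.185066)/(0.117649*d^9 + 1.534239*d^8 + 8.160264*d^7 + 22.395855*d^6 + 32.469048*d^5 + 21.077631*d^4 + 0.554799*d^3 - 3.459168*d^2 + 0.635904*d - 0.032768)
(2) = (-cos(k) + 14/tan(k) - 14*cos(k)/sin(k)^2)/(sin(k) - 2)^2
(3) = 2*p - 1
(4) = (-10*t^2 - 8*t - 35)/(25*t^2 + 20*t + 4)
(5) = (-18*s^4 - 30*s^3 - 9*s^2 - 120*s - 68)/(36*s^4 + 60*s^3 + 73*s^2 + 40*s + 16)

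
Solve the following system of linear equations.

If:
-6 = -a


Then:
a = 6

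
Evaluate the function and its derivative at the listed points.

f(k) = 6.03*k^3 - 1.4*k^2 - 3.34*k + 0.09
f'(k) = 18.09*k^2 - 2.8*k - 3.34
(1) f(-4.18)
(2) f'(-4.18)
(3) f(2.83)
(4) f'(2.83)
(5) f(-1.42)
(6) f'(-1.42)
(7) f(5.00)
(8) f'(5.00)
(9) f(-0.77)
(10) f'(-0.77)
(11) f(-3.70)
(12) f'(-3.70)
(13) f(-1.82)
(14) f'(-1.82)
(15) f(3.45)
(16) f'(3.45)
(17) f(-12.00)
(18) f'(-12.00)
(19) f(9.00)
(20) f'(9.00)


(1) = -450.81
(2) = 324.44
(3) = 116.10
(4) = 133.62
(5) = -15.26
(6) = 37.11
(7) = 702.14
(8) = 434.91
(9) = -0.92
(10) = 9.54
(11) = -312.16
(12) = 254.67
(13) = -34.82
(14) = 61.68
(15) = 219.52
(16) = 202.32
(17) = -10581.27
(18) = 2635.22
(19) = 4252.50
(20) = 1436.75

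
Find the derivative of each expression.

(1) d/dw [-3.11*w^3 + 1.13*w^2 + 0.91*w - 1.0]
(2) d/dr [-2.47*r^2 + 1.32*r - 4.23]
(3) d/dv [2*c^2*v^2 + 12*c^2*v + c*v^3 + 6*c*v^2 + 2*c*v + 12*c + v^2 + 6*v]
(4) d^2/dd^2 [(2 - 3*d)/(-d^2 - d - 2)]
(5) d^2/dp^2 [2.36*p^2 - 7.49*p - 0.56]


(1) = -9.33*w^2 + 2.26*w + 0.91
(2) = 1.32 - 4.94*r
(3) = 4*c^2*v + 12*c^2 + 3*c*v^2 + 12*c*v + 2*c + 2*v + 6
(4) = 2*((2*d + 1)^2*(3*d - 2) - (9*d + 1)*(d^2 + d + 2))/(d^2 + d + 2)^3
(5) = 4.72000000000000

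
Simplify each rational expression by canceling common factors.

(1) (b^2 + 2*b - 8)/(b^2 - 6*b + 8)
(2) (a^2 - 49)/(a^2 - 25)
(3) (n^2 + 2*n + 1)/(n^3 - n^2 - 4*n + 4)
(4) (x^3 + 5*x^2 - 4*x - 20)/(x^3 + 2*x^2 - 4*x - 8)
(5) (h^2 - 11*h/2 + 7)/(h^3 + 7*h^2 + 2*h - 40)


(1) = (b + 4)/(b - 4)
(2) = (a^2 - 49)/(a^2 - 25)
(3) = (n^2 + 2*n + 1)/(n^3 - n^2 - 4*n + 4)
(4) = (x + 5)/(x + 2)
(5) = (2*h - 7)/(2*h^2 + 18*h + 40)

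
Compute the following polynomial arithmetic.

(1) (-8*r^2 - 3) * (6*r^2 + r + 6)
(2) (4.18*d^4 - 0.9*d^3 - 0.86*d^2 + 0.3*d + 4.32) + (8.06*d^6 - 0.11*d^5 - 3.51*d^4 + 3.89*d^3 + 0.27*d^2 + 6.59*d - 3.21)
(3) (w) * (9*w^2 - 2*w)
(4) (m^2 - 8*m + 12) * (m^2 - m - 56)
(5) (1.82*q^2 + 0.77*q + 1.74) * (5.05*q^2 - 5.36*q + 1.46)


(1) = -48*r^4 - 8*r^3 - 66*r^2 - 3*r - 18
(2) = 8.06*d^6 - 0.11*d^5 + 0.67*d^4 + 2.99*d^3 - 0.59*d^2 + 6.89*d + 1.11
(3) = 9*w^3 - 2*w^2
(4) = m^4 - 9*m^3 - 36*m^2 + 436*m - 672
(5) = 9.191*q^4 - 5.8667*q^3 + 7.317*q^2 - 8.2022*q + 2.5404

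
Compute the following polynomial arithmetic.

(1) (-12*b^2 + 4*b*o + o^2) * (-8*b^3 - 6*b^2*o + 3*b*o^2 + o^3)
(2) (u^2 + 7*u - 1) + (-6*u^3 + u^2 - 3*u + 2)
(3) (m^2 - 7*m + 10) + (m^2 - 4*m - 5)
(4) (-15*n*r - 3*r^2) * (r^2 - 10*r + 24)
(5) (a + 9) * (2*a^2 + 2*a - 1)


(1) = 96*b^5 + 40*b^4*o - 68*b^3*o^2 - 6*b^2*o^3 + 7*b*o^4 + o^5
(2) = -6*u^3 + 2*u^2 + 4*u + 1
(3) = 2*m^2 - 11*m + 5
(4) = -15*n*r^3 + 150*n*r^2 - 360*n*r - 3*r^4 + 30*r^3 - 72*r^2
(5) = 2*a^3 + 20*a^2 + 17*a - 9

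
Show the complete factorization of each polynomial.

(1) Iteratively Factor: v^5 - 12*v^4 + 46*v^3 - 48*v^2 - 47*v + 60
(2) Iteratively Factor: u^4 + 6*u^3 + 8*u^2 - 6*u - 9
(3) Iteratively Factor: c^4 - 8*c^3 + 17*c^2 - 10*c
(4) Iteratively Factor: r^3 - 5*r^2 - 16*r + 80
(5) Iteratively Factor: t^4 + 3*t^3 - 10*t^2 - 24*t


(1) = (v + 1)*(v^4 - 13*v^3 + 59*v^2 - 107*v + 60) = (v - 3)*(v + 1)*(v^3 - 10*v^2 + 29*v - 20) = (v - 3)*(v - 1)*(v + 1)*(v^2 - 9*v + 20) = (v - 5)*(v - 3)*(v - 1)*(v + 1)*(v - 4)
(2) = (u + 3)*(u^3 + 3*u^2 - u - 3) = (u + 1)*(u + 3)*(u^2 + 2*u - 3) = (u - 1)*(u + 1)*(u + 3)*(u + 3)
(3) = (c - 1)*(c^3 - 7*c^2 + 10*c) = (c - 2)*(c - 1)*(c^2 - 5*c) = c*(c - 2)*(c - 1)*(c - 5)
(4) = (r - 5)*(r^2 - 16) = (r - 5)*(r - 4)*(r + 4)
(5) = (t + 4)*(t^3 - t^2 - 6*t) = t*(t + 4)*(t^2 - t - 6) = t*(t + 2)*(t + 4)*(t - 3)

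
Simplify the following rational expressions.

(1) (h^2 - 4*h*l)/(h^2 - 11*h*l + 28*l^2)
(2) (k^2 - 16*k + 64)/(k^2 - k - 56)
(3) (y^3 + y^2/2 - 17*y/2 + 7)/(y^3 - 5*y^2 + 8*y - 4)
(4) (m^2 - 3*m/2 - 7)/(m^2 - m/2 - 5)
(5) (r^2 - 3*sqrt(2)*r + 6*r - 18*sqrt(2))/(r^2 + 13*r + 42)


(1) = h/(h - 7*l)
(2) = (k - 8)/(k + 7)
(3) = (2*y + 7)/(2*y - 4)
(4) = (2*m - 7)/(2*m - 5)
(5) = (r - 3*sqrt(2))/(r + 7)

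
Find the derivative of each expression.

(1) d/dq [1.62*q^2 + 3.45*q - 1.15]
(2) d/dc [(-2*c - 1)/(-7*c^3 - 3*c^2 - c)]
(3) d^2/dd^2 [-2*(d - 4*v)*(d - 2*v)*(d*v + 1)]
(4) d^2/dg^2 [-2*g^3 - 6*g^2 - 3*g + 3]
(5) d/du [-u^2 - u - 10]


(1) = 3.24*q + 3.45
(2) = (-28*c^3 - 27*c^2 - 6*c - 1)/(c^2*(49*c^4 + 42*c^3 + 23*c^2 + 6*c + 1))
(3) = -12*d*v + 24*v^2 - 4
(4) = -12*g - 12
(5) = -2*u - 1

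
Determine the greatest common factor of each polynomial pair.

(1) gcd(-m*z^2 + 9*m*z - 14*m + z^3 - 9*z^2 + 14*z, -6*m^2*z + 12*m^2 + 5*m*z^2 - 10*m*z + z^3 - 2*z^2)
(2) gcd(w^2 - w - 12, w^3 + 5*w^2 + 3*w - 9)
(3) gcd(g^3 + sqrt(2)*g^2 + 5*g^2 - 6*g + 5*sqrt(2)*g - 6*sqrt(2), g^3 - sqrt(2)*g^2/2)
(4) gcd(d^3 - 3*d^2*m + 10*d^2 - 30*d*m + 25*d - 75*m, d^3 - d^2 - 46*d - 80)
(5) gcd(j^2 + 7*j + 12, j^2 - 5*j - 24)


(1) = gcd((-m + z)*(z - 7)*(z - 2), (-m + z)*(6*m + z)*(z - 2)) = -m*z + 2*m + z^2 - 2*z
(2) = w + 3
(3) = 1
(4) = d + 5
(5) = j + 3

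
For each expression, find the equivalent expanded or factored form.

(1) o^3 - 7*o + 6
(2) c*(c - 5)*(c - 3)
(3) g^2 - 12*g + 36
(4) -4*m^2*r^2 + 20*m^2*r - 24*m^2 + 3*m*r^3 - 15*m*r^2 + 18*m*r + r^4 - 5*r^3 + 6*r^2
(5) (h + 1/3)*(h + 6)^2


(1) = (o - 2)*(o - 1)*(o + 3)
(2) = c^3 - 8*c^2 + 15*c
(3) = (g - 6)^2
(4) = (-m + r)*(4*m + r)*(r - 3)*(r - 2)
(5) = h^3 + 37*h^2/3 + 40*h + 12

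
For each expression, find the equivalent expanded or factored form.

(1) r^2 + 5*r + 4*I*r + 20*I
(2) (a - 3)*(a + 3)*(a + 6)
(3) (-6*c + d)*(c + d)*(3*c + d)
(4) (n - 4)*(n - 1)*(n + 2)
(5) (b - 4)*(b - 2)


(1) = (r + 5)*(r + 4*I)
(2) = a^3 + 6*a^2 - 9*a - 54
(3) = -18*c^3 - 21*c^2*d - 2*c*d^2 + d^3
(4) = n^3 - 3*n^2 - 6*n + 8
(5) = b^2 - 6*b + 8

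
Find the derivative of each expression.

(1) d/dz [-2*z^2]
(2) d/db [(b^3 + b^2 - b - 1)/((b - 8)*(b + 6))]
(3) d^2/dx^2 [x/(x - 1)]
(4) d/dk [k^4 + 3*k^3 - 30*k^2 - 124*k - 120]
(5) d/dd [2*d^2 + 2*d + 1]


(1) = -4*z
(2) = (b^4 - 4*b^3 - 145*b^2 - 94*b + 46)/(b^4 - 4*b^3 - 92*b^2 + 192*b + 2304)
(3) = 2/(x - 1)^3
(4) = 4*k^3 + 9*k^2 - 60*k - 124
(5) = 4*d + 2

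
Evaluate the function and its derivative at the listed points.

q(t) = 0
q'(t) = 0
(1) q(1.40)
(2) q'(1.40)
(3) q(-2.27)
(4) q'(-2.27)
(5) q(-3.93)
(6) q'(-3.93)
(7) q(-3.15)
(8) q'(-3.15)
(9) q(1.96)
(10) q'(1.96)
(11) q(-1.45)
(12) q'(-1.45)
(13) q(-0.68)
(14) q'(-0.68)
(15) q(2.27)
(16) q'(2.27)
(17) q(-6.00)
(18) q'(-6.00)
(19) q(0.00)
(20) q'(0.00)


(1) = 0.00
(2) = 0.00
(3) = 0.00
(4) = 0.00
(5) = 0.00
(6) = 0.00
(7) = 0.00
(8) = 0.00
(9) = 0.00
(10) = 0.00
(11) = 0.00
(12) = 0.00
(13) = 0.00
(14) = 0.00
(15) = 0.00
(16) = 0.00
(17) = 0.00
(18) = 0.00
(19) = 0.00
(20) = 0.00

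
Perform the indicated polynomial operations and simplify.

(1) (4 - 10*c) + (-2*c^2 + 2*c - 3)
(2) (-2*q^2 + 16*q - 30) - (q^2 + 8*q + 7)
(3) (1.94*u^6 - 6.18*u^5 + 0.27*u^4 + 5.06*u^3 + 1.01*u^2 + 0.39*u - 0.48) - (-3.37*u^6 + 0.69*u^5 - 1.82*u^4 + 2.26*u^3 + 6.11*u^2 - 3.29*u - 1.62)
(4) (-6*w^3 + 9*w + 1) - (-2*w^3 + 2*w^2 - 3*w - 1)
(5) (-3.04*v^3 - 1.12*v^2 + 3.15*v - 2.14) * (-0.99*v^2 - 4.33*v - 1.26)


(1) = -2*c^2 - 8*c + 1
(2) = -3*q^2 + 8*q - 37
(3) = 5.31*u^6 - 6.87*u^5 + 2.09*u^4 + 2.8*u^3 - 5.1*u^2 + 3.68*u + 1.14
(4) = -4*w^3 - 2*w^2 + 12*w + 2
(5) = 3.0096*v^5 + 14.272*v^4 + 5.5615*v^3 - 10.1097*v^2 + 5.2972*v + 2.6964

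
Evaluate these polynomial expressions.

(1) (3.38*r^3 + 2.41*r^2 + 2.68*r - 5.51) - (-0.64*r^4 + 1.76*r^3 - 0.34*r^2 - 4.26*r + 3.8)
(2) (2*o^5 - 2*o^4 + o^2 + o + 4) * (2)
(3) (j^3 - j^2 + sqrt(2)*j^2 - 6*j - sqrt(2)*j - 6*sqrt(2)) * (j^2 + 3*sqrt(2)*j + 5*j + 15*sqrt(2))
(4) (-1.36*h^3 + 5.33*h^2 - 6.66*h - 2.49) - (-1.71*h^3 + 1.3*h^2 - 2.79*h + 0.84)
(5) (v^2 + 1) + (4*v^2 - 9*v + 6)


(1) = 0.64*r^4 + 1.62*r^3 + 2.75*r^2 + 6.94*r - 9.31
(2) = 4*o^5 - 4*o^4 + 2*o^2 + 2*o + 8
(3) = j^5 + 4*j^4 + 4*sqrt(2)*j^4 - 5*j^3 + 16*sqrt(2)*j^3 - 44*sqrt(2)*j^2 - 6*j^2 - 120*sqrt(2)*j - 66*j - 180
(4) = 0.35*h^3 + 4.03*h^2 - 3.87*h - 3.33
(5) = 5*v^2 - 9*v + 7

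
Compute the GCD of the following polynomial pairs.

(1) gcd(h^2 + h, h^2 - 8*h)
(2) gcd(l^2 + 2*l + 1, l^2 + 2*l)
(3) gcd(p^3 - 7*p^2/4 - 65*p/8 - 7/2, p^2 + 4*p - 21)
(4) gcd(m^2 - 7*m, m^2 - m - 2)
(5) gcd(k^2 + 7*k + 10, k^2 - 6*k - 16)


(1) = gcd(h*(h + 1), h*(h - 8)) = h
(2) = 1
(3) = gcd((p - 4)*(p + 1/2)*(p + 7/4), (p - 3)*(p + 7)) = 1
(4) = 1
(5) = gcd((k + 2)*(k + 5), (k - 8)*(k + 2)) = k + 2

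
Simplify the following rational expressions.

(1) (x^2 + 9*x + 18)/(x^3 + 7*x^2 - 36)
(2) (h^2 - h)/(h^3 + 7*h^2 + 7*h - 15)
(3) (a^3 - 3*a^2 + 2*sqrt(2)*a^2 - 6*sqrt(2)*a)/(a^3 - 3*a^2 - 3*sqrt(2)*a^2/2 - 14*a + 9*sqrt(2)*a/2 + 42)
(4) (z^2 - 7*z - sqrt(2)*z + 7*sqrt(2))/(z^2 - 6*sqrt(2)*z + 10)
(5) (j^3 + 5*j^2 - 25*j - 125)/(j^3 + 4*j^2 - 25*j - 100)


(1) = 1/(x - 2)
(2) = h/(h^2 + 8*h + 15)
(3) = 2*a/(2*a - 7*sqrt(2))
(4) = (z - 7)/(z - 5*sqrt(2))
(5) = (j + 5)/(j + 4)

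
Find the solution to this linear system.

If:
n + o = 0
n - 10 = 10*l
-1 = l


Then:
l = -1
n = 0
o = 0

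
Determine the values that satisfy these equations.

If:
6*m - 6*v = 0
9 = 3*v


Then:
m = 3
v = 3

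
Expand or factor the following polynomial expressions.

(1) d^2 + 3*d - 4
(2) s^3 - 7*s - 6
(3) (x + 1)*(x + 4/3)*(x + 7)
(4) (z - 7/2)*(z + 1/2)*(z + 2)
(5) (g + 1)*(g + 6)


(1) = (d - 1)*(d + 4)
(2) = (s - 3)*(s + 1)*(s + 2)
(3) = x^3 + 28*x^2/3 + 53*x/3 + 28/3
(4) = z^3 - z^2 - 31*z/4 - 7/2
(5) = g^2 + 7*g + 6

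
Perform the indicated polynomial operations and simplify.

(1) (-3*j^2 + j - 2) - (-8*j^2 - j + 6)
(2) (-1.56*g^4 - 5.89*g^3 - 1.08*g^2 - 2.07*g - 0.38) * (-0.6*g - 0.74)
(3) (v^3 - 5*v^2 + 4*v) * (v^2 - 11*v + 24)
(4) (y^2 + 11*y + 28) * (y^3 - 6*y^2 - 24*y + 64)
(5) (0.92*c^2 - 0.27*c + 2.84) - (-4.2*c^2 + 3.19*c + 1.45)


(1) = 5*j^2 + 2*j - 8
(2) = 0.936*g^5 + 4.6884*g^4 + 5.0066*g^3 + 2.0412*g^2 + 1.7598*g + 0.2812
(3) = v^5 - 16*v^4 + 83*v^3 - 164*v^2 + 96*v
(4) = y^5 + 5*y^4 - 62*y^3 - 368*y^2 + 32*y + 1792
(5) = 5.12*c^2 - 3.46*c + 1.39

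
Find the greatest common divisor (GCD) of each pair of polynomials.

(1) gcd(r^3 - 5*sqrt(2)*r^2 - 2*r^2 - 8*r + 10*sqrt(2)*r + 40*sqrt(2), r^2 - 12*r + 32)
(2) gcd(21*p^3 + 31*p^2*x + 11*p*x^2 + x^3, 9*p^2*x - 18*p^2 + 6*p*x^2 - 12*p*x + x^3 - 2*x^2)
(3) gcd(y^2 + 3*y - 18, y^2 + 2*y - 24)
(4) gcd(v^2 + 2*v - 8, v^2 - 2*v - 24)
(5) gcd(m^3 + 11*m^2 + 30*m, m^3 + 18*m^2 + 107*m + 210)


(1) = r - 4
(2) = 3*p + x
(3) = gcd((y - 3)*(y + 6), (y - 4)*(y + 6)) = y + 6
(4) = v + 4
(5) = m^2 + 11*m + 30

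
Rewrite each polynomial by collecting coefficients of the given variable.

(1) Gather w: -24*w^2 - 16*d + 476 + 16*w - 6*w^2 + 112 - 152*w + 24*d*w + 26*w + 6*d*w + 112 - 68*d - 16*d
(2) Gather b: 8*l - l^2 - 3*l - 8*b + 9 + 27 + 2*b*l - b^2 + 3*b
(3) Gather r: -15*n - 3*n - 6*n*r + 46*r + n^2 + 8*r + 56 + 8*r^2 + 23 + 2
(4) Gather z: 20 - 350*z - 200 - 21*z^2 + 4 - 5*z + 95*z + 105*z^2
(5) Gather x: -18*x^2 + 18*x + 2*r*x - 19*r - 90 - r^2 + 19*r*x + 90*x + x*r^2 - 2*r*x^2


(1) = -100*d - 30*w^2 + w*(30*d - 110) + 700
(2) = -b^2 + b*(2*l - 5) - l^2 + 5*l + 36
(3) = n^2 - 18*n + 8*r^2 + r*(54 - 6*n) + 81
(4) = 84*z^2 - 260*z - 176
(5) = -r^2 - 19*r + x^2*(-2*r - 18) + x*(r^2 + 21*r + 108) - 90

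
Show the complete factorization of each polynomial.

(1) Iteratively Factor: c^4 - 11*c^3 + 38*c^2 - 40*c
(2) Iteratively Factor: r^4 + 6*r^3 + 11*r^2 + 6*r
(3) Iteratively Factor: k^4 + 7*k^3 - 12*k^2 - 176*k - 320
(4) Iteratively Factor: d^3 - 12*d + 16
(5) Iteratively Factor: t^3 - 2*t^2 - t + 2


(1) = (c - 2)*(c^3 - 9*c^2 + 20*c) = (c - 4)*(c - 2)*(c^2 - 5*c) = c*(c - 4)*(c - 2)*(c - 5)
(2) = (r + 1)*(r^3 + 5*r^2 + 6*r) = (r + 1)*(r + 3)*(r^2 + 2*r) = (r + 1)*(r + 2)*(r + 3)*(r)
(3) = (k + 4)*(k^3 + 3*k^2 - 24*k - 80) = (k + 4)^2*(k^2 - k - 20) = (k - 5)*(k + 4)^2*(k + 4)
(4) = (d + 4)*(d^2 - 4*d + 4) = (d - 2)*(d + 4)*(d - 2)
(5) = (t - 2)*(t^2 - 1) = (t - 2)*(t + 1)*(t - 1)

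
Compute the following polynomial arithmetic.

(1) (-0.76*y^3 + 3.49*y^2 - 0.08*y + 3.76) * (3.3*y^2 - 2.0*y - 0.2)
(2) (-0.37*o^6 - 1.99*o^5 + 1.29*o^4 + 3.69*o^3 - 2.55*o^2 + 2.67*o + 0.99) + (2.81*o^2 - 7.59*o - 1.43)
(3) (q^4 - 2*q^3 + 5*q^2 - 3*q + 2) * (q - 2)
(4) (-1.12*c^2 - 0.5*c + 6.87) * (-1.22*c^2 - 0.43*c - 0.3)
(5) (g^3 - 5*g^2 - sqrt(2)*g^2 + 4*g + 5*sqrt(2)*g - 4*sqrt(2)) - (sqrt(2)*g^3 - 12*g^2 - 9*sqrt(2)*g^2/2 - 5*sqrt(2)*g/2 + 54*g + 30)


(1) = -2.508*y^5 + 13.037*y^4 - 7.092*y^3 + 11.87*y^2 - 7.504*y - 0.752
(2) = -0.37*o^6 - 1.99*o^5 + 1.29*o^4 + 3.69*o^3 + 0.26*o^2 - 4.92*o - 0.44
(3) = q^5 - 4*q^4 + 9*q^3 - 13*q^2 + 8*q - 4
(4) = 1.3664*c^4 + 1.0916*c^3 - 7.8304*c^2 - 2.8041*c - 2.061
(5) = -sqrt(2)*g^3 + g^3 + 7*sqrt(2)*g^2/2 + 7*g^2 - 50*g + 15*sqrt(2)*g/2 - 30 - 4*sqrt(2)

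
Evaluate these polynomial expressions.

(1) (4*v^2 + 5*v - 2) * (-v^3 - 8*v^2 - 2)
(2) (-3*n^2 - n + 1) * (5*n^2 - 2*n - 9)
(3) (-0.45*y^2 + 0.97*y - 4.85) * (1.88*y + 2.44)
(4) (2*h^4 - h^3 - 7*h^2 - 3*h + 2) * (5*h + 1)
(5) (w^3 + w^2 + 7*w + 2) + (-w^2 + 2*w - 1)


(1) = -4*v^5 - 37*v^4 - 38*v^3 + 8*v^2 - 10*v + 4
(2) = -15*n^4 + n^3 + 34*n^2 + 7*n - 9
(3) = -0.846*y^3 + 0.7256*y^2 - 6.7512*y - 11.834
(4) = 10*h^5 - 3*h^4 - 36*h^3 - 22*h^2 + 7*h + 2
(5) = w^3 + 9*w + 1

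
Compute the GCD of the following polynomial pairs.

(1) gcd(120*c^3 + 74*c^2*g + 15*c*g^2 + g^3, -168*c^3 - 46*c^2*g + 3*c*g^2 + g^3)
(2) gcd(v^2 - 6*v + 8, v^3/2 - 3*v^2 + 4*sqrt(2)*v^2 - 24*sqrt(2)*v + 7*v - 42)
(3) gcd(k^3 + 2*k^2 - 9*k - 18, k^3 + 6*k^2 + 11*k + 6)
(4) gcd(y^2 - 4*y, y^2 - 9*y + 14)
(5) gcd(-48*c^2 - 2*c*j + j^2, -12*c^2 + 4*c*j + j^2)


(1) = 24*c^2 + 10*c*g + g^2
(2) = gcd((v - 4)*(v - 2), (v/2 + sqrt(2)/2)*(v - 6)*(v + 7*sqrt(2))) = 1
(3) = k^2 + 5*k + 6
(4) = gcd(y*(y - 4), (y - 7)*(y - 2)) = 1
(5) = 6*c + j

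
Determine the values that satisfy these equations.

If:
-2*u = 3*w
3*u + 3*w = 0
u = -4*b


Then:
b = 0
u = 0
w = 0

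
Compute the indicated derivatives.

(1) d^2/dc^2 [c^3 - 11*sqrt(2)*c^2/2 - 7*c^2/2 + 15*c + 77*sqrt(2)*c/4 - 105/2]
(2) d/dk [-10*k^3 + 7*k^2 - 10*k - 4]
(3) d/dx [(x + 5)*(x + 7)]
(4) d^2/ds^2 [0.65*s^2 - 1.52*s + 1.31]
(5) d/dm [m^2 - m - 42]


(1) = 6*c - 11*sqrt(2) - 7
(2) = -30*k^2 + 14*k - 10
(3) = 2*x + 12
(4) = 1.30000000000000
(5) = 2*m - 1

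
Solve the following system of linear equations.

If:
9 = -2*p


Then:
p = -9/2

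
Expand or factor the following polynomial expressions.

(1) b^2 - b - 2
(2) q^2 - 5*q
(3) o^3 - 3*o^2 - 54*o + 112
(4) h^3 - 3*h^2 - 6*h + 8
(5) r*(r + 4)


(1) = (b - 2)*(b + 1)
(2) = q*(q - 5)
(3) = (o - 8)*(o - 2)*(o + 7)
(4) = (h - 4)*(h - 1)*(h + 2)
(5) = r^2 + 4*r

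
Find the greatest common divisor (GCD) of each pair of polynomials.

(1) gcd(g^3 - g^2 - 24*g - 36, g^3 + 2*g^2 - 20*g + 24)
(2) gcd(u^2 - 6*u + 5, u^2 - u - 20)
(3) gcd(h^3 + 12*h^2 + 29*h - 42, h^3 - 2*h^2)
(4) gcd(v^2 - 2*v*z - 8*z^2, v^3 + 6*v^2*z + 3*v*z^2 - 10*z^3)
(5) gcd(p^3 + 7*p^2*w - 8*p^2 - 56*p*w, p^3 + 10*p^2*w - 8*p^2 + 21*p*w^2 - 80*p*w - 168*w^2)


(1) = 1
(2) = gcd((u - 5)*(u - 1), (u - 5)*(u + 4)) = u - 5
(3) = gcd((h - 1)*(h + 6)*(h + 7), h^2*(h - 2)) = 1
(4) = gcd((v - 4*z)*(v + 2*z), (v - z)*(v + 2*z)*(v + 5*z)) = v + 2*z
(5) = gcd(p*(p - 8)*(p + 7*w), (p - 8)*(p + 3*w)*(p + 7*w)) = p^2 + 7*p*w - 8*p - 56*w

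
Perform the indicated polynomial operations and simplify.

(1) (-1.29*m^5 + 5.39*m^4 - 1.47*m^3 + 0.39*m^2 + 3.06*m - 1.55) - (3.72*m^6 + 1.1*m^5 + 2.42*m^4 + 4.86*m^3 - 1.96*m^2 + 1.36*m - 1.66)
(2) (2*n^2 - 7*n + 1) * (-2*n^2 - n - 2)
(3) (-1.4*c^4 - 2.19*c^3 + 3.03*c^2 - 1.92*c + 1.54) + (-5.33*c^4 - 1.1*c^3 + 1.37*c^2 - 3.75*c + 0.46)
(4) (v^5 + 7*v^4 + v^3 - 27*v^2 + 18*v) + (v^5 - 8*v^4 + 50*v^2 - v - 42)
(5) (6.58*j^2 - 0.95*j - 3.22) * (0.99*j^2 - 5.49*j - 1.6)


(1) = -3.72*m^6 - 2.39*m^5 + 2.97*m^4 - 6.33*m^3 + 2.35*m^2 + 1.7*m + 0.11
(2) = -4*n^4 + 12*n^3 + n^2 + 13*n - 2
(3) = -6.73*c^4 - 3.29*c^3 + 4.4*c^2 - 5.67*c + 2.0
(4) = 2*v^5 - v^4 + v^3 + 23*v^2 + 17*v - 42
(5) = 6.5142*j^4 - 37.0647*j^3 - 8.5003*j^2 + 19.1978*j + 5.152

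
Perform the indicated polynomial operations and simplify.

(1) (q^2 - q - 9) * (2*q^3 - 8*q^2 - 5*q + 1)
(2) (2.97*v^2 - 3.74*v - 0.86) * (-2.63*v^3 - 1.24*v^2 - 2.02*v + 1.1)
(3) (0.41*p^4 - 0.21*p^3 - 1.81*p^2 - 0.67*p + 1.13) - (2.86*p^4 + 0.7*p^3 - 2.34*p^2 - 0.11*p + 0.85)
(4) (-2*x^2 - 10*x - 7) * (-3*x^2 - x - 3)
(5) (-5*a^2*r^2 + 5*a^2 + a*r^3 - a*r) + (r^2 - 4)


(1) = 2*q^5 - 10*q^4 - 15*q^3 + 78*q^2 + 44*q - 9
(2) = -7.8111*v^5 + 6.1534*v^4 + 0.9*v^3 + 11.8882*v^2 - 2.3768*v - 0.946
(3) = -2.45*p^4 - 0.91*p^3 + 0.53*p^2 - 0.56*p + 0.28
(4) = 6*x^4 + 32*x^3 + 37*x^2 + 37*x + 21
(5) = -5*a^2*r^2 + 5*a^2 + a*r^3 - a*r + r^2 - 4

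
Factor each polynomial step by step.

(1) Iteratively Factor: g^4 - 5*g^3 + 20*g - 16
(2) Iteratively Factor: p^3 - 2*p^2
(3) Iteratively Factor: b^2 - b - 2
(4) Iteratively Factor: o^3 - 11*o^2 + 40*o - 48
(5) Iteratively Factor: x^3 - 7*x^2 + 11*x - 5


(1) = (g - 2)*(g^3 - 3*g^2 - 6*g + 8) = (g - 4)*(g - 2)*(g^2 + g - 2) = (g - 4)*(g - 2)*(g - 1)*(g + 2)
(2) = (p)*(p^2 - 2*p) = p^2*(p - 2)
(3) = (b - 2)*(b + 1)
(4) = (o - 3)*(o^2 - 8*o + 16) = (o - 4)*(o - 3)*(o - 4)
(5) = (x - 5)*(x^2 - 2*x + 1) = (x - 5)*(x - 1)*(x - 1)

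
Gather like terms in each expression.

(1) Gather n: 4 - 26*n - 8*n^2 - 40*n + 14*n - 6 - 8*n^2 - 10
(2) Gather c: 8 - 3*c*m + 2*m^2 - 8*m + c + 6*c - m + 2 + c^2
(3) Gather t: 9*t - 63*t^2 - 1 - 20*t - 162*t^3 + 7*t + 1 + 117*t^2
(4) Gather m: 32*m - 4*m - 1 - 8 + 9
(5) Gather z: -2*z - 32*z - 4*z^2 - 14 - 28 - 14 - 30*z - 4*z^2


(1) = -16*n^2 - 52*n - 12
(2) = c^2 + c*(7 - 3*m) + 2*m^2 - 9*m + 10
(3) = -162*t^3 + 54*t^2 - 4*t
(4) = 28*m
(5) = -8*z^2 - 64*z - 56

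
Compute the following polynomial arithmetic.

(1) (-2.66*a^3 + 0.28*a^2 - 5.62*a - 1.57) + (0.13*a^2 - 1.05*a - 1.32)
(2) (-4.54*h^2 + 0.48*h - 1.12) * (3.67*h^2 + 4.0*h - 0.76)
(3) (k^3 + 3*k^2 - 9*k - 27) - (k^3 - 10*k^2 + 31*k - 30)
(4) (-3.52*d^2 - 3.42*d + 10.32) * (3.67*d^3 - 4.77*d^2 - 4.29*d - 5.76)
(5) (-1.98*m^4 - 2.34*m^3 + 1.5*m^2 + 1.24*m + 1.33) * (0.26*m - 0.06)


(1) = -2.66*a^3 + 0.41*a^2 - 6.67*a - 2.89
(2) = -16.6618*h^4 - 16.3984*h^3 + 1.26*h^2 - 4.8448*h + 0.8512
(3) = 13*k^2 - 40*k + 3
(4) = -12.9184*d^5 + 4.239*d^4 + 69.2886*d^3 - 14.2794*d^2 - 24.5736*d - 59.4432
(5) = -0.5148*m^5 - 0.4896*m^4 + 0.5304*m^3 + 0.2324*m^2 + 0.2714*m - 0.0798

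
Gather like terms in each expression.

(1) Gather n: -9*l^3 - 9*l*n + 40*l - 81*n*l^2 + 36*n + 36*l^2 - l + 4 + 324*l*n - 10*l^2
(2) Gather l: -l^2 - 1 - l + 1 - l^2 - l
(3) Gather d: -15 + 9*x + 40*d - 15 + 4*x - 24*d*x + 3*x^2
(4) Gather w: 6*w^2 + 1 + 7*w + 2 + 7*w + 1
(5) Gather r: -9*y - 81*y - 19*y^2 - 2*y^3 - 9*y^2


(1) = -9*l^3 + 26*l^2 + 39*l + n*(-81*l^2 + 315*l + 36) + 4
(2) = -2*l^2 - 2*l
(3) = d*(40 - 24*x) + 3*x^2 + 13*x - 30
(4) = 6*w^2 + 14*w + 4
(5) = -2*y^3 - 28*y^2 - 90*y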